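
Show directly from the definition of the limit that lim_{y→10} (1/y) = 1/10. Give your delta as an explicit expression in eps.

Suppose eps > 0. We seek delta > 0 such that 0 < |y − 10| < delta implies |1/y − (1/10)| < eps.
|1/y − (1/10)| = |10 − y|/(10·|y|) = |y − 10|/(10|y|).
Require delta ≤ 5 so that |y| > 10 − 5 = 5, hence 10|y| > 50.
Then |1/y − (1/10)| < |y − 10|/50, which is < eps when |y − 10| < 50eps.
Take delta = min(5, 50eps). Then 0 < |y − 10| < delta gives both |y − 10| < 5 and |y − 10| < 50eps, so |1/y − (1/10)| < eps.

delta = min(5, 50eps)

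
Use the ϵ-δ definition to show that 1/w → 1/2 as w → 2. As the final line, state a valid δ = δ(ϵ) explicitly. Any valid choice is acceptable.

Let ϵ > 0 be given. We seek δ > 0 such that 0 < |w − 2| < δ implies |1/w − (1/2)| < ϵ.
|1/w − (1/2)| = |2 − w|/(2·|w|) = |w − 2|/(2|w|).
Require δ ≤ 1 so that |w| > 2 − 1 = 1, hence 2|w| > 2.
Then |1/w − (1/2)| < |w − 2|/2, which is < ϵ when |w − 2| < 2ϵ.
Take δ = min(1, 2ϵ). Then 0 < |w − 2| < δ gives both |w − 2| < 1 and |w − 2| < 2ϵ, so |1/w − (1/2)| < ϵ.

δ = min(1, 2ϵ)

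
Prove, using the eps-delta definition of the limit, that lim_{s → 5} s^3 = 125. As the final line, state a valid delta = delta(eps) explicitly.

delta = min(2, eps/109)

Fix eps > 0. We seek delta > 0 with 0 < |s − 5| < delta ⇒ |s^3 − 125| < eps.
Factor: s^3 − 125 = (s − 5)(s^2 + 5s + 25), so |s^3 − 125| = |s − 5|·|s^2 + 5s + 25|.
Restrict delta ≤ 2. Then |s − 5| < 2 gives |s| < 7, so by the triangle inequality |s^2 + 5s + 25| ≤ 7^2 + 5·7 + 25 = 109.
Hence |s^3 − 125| ≤ 109|s − 5|, which is < eps once |s − 5| < eps/109.
Take delta = min(2, eps/109). If 0 < |s − 5| < delta then both bounds hold and |s^3 − 125| ≤ 109|s − 5| < 109·(eps/109) = eps.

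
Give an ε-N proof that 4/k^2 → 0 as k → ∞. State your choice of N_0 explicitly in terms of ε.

Fix ε > 0. For k ≥ 1, |4/k^2 − 0| = 4/k^2.
4/k^2 < ε ⇔ k^2 > 4/ε ⇔ k > (4/ε)^{1/2}.
Take N_0 = (4/ε)^{1/2}. Then k > N_0 implies 4/k^2 < ε.

N_0 = (4/ε)^{1/2}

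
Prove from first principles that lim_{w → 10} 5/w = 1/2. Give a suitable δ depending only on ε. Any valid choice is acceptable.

Fix ε > 0. We seek δ > 0 such that 0 < |w − 10| < δ implies |5/w − (1/2)| < ε.
|5/w − (1/2)| = 5·|10 − w|/(10·|w|) = 5|w − 10|/(10|w|).
Require δ ≤ 5 so that |w| > 10 − 5 = 5, hence 10|w| > 50.
Then |5/w − (1/2)| < 5|w − 10|/50, which is < ε when |w − 10| < 10ε.
Take δ = min(5, 10ε). Then 0 < |w − 10| < δ gives both |w − 10| < 5 and |w − 10| < 10ε, so |5/w − (1/2)| < ε.

δ = min(5, 10ε)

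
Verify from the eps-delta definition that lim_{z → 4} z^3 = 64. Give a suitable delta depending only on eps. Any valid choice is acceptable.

Let eps > 0 be given. We seek delta > 0 with 0 < |z − 4| < delta ⇒ |z^3 − 64| < eps.
Factor: z^3 − 64 = (z − 4)(z^2 + 4z + 16), so |z^3 − 64| = |z − 4|·|z^2 + 4z + 16|.
Impose delta ≤ 2 so that |z| < 6; then |z^2 + 4z + 16| ≤ 76.
Hence |z^3 − 64| ≤ 76|z − 4|, which is < eps once |z − 4| < eps/76.
Take delta = min(2, eps/76). If 0 < |z − 4| < delta then both bounds hold and |z^3 − 64| ≤ 76|z − 4| < 76·(eps/76) = eps.

delta = min(2, eps/76)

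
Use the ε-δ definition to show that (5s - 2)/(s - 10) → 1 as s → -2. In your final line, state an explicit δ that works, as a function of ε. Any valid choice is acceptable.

Let ε > 0. We want δ > 0 with 0 < |s + 2| < δ ⇒ |(5s - 2)/(s - 10) − 1| < ε.
Combining over a common denominator, (5s - 2)/(s - 10) − 1 = [(5s - 2)·(-12) − (-12)·(s - 10)] / [(-12)·(s - 10)] = -48(s + 2) / ((-12)(s - 10)).
So |(5s - 2)/(s - 10) − 1| = 48|s + 2| / (12·|s − 10|).
Restrict δ ≤ 6. Then |s + 2| < 6 gives |s − 10| = |(s + 2) + (-12)| ≥ 12 − 6 = 6.
Hence |(5s - 2)/(s - 10) − 1| < 48|s + 2|/(12·6) = (2/3)|s + 2|, which is < ε once |s + 2| < (3/2)ε.
Take δ = min(6, (3/2)ε). Then 0 < |s + 2| < δ forces both bounds, so |(5s - 2)/(s - 10) − 1| < ε.

δ = min(6, (3/2)ε)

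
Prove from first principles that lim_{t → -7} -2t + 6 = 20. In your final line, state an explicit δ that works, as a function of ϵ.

Let ϵ > 0. We need δ > 0 so that 0 < |t + 7| < δ implies |(-2t + 6) − 20| < ϵ.
|(-2t + 6) − 20| = |-2t - 14| = 2|t + 7|.
Thus it suffices that |t + 7| < ϵ/2.
Take δ = ϵ/2. If 0 < |t + 7| < δ then |(-2t + 6) − 20| = 2|t + 7| < 2·(ϵ/2) = ϵ.

δ = ϵ/2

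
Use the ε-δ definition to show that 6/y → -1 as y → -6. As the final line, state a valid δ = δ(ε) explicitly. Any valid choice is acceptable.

δ = min(3, 3ε)

Let ε > 0 be given. We seek δ > 0 such that 0 < |y + 6| < δ implies |6/y + 1| < ε.
|6/y + 1| = 6·|-6 − y|/(6·|y|) = 6|y + 6|/(6|y|).
Restrict δ ≤ 3. Then |y + 6| < 3 gives |y| > 3, so 6|y| > 18.
Then |6/y + 1| < 6|y + 6|/18, which is < ε when |y + 6| < 3ε.
Take δ = min(3, 3ε). Then 0 < |y + 6| < δ gives both |y + 6| < 3 and |y + 6| < 3ε, so |6/y + 1| < ε.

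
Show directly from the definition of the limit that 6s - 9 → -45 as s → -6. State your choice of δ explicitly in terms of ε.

δ = ε/6

Fix ε > 0. We need δ > 0 so that 0 < |s + 6| < δ implies |(6s - 9) + 45| < ε.
|(6s - 9) + 45| = |6s + 36| = 6|s + 6|.
So 6|s + 6| < ε exactly when |s + 6| < ε/6.
Take δ = ε/6. If 0 < |s + 6| < δ then |(6s - 9) + 45| = 6|s + 6| < 6·(ε/6) = ε.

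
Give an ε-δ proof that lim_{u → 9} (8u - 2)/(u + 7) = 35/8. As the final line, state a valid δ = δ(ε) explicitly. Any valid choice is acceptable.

δ = min(8, (64/29)ε)

Fix ε > 0. We want δ > 0 with 0 < |u − 9| < δ ⇒ |(8u - 2)/(u + 7) − (35/8)| < ε.
Combining over a common denominator, (8u - 2)/(u + 7) − (35/8) = [(8u - 2)·16 − 70·(u + 7)] / [16·(u + 7)] = 58(u − 9) / (16(u + 7)).
So |(8u - 2)/(u + 7) − (35/8)| = 58|u − 9| / (16·|u + 7|).
Require δ ≤ 8, so |u + 7| ≥ |16| − |u − 9| > 16 − 8 = 8.
Hence |(8u - 2)/(u + 7) − (35/8)| < 58|u − 9|/(16·8) = (29/64)|u − 9|, which is < ε once |u − 9| < (64/29)ε.
Take δ = min(8, (64/29)ε). Then 0 < |u − 9| < δ forces both bounds, so |(8u - 2)/(u + 7) − (35/8)| < ε.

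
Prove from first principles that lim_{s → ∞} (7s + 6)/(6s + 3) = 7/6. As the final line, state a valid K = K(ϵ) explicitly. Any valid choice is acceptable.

K = (5/12)/ϵ

Fix ϵ > 0. We seek K > 0 such that s > K implies |(7s + 6)/(6s + 3) − (7/6)| < ϵ.
(7s + 6)/(6s + 3) − (7/6) = (6(7s + 6) − 7(6s + 3)) / (6(6s + 3)) = 15/(6(6s + 3)).
For s > 0 we have 6s + 3 > 6s, so |(7s + 6)/(6s + 3) − (7/6)| = 15/(6(6s + 3)) < 15/(6·6s) = (5/12)/s.
Thus |(7s + 6)/(6s + 3) − (7/6)| < ϵ whenever s > (5/12)/ϵ.
Take K = (5/12)/ϵ. If s > K then |(7s + 6)/(6s + 3) − (7/6)| < (5/12)/s < ϵ.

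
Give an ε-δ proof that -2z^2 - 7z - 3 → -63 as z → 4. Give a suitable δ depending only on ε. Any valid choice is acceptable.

Let ε > 0 be given. We want δ > 0 such that 0 < |z − 4| < δ implies |(-2z^2 - 7z - 3) + 63| < ε.
(-2z^2 - 7z - 3) + 63 = -2z^2 - 7z + 60 = (z − 4)(-2z - 15).
So |(-2z^2 - 7z - 3) + 63| = |z − 4|·|-2z - 15|.
Assume first that |z − 4| < 2, so |z| < 6. Then |-2z - 15| ≤ 2·6 + 15 = 27.
Hence |(-2z^2 - 7z - 3) + 63| ≤ 27|z − 4| < ε provided |z − 4| < ε/27.
Choosing δ = min(2, ε/27) ensures both conditions, hence |(-2z^2 - 7z - 3) + 63| < ε.

δ = min(2, ε/27)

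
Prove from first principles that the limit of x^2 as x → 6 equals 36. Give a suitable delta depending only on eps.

delta = min(1, eps/13)

Suppose eps > 0. We seek delta > 0 with 0 < |x − 6| < delta ⇒ |x^2 − 36| < eps.
Factor: x^2 − 36 = (x − 6)(x + 6), so |x^2 − 36| = |x − 6|·|x + 6|.
Restrict delta ≤ 1. Then |x − 6| < 1 gives |x| < 7, so by the triangle inequality |x + 6| ≤ 7 + 6 = 13.
Hence |x^2 − 36| ≤ 13|x − 6|, which is < eps once |x − 6| < eps/13.
Take delta = min(1, eps/13). If 0 < |x − 6| < delta then both bounds hold and |x^2 − 36| ≤ 13|x − 6| < 13·(eps/13) = eps.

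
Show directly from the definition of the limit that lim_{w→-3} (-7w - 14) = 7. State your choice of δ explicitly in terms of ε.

Fix ε > 0. We need δ > 0 so that 0 < |w + 3| < δ implies |(-7w - 14) − 7| < ε.
Since (-7w - 14) − 7 = -7(w + 3), we have |(-7w - 14) − 7| = 7|w + 3|.
So 7|w + 3| < ε exactly when |w + 3| < ε/7.
Choosing δ = ε/7 gives |(-7w - 14) − 7| = 7|w + 3| < ε whenever |w + 3| < δ.

δ = ε/7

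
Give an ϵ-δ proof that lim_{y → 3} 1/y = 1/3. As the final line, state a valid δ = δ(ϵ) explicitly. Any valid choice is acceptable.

Let ϵ > 0. We seek δ > 0 such that 0 < |y − 3| < δ implies |1/y − (1/3)| < ϵ.
|1/y − (1/3)| = |3 − y|/(3·|y|) = |y − 3|/(3|y|).
Require δ ≤ 3/2 so that |y| > 3 − 3/2 = 3/2, hence 3|y| > 9/2.
Then |1/y − (1/3)| < |y − 3|/(9/2), which is < ϵ when |y − 3| < (9/2)ϵ.
Take δ = min(3/2, (9/2)ϵ). Then 0 < |y − 3| < δ gives both |y − 3| < 3/2 and |y − 3| < (9/2)ϵ, so |1/y − (1/3)| < ϵ.

δ = min(3/2, (9/2)ϵ)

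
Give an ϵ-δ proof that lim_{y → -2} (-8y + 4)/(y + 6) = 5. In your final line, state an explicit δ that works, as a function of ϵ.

Let ϵ > 0. We want δ > 0 with 0 < |y + 2| < δ ⇒ |(-8y + 4)/(y + 6) − 5| < ϵ.
Combining over a common denominator, (-8y + 4)/(y + 6) − 5 = [(-8y + 4)·4 − 20·(y + 6)] / [4·(y + 6)] = -52(y + 2) / (4(y + 6)).
So |(-8y + 4)/(y + 6) − 5| = 52|y + 2| / (4·|y + 6|).
Restrict δ ≤ 2. Then |y + 2| < 2 gives |y + 6| = |(y + 2) + 4| ≥ 4 − 2 = 2.
Hence |(-8y + 4)/(y + 6) − 5| < 52|y + 2|/(4·2) = (13/2)|y + 2|, which is < ϵ once |y + 2| < (2/13)ϵ.
Take δ = min(2, (2/13)ϵ). Then 0 < |y + 2| < δ forces both bounds, so |(-8y + 4)/(y + 6) − 5| < ϵ.

δ = min(2, (2/13)ϵ)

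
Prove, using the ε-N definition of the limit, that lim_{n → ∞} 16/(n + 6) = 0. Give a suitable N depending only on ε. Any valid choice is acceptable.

Let ε > 0. For n ≥ 1, |16/(n + 6) − 0| = 16/(n + 6) ≤ 16/n.
We need 16/n < ε, i.e. n > 16/ε.
Take N = 16/ε. If n > N then |16/(n + 6)| ≤ 16/n < ε.

N = 16/ε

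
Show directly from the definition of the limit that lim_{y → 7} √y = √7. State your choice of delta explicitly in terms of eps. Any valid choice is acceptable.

Let eps > 0. We want delta > 0 such that 0 < |y − 7| < delta implies |√y − √7| < eps.
Rationalise: √y − √7 = (y − 7)/(√y + √7), so |√y − √7| = |y − 7|/(√y + √7).
Restrict delta ≤ 7 so that |y − 7| < 7 forces y > 0, and then √y + √7 > √7.
Hence |√y − √7| < |y − 7|/√7, which is < eps once |y − 7| < √7·eps.
Take delta = min(7, √7·eps). If 0 < |y − 7| < delta then y > 0 and |√y − √7| < |y − 7|/√7 < eps.

delta = min(7, √7·eps)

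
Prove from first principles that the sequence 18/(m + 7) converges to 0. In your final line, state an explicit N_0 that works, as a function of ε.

Let ε > 0. For m ≥ 1, |18/(m + 7) − 0| = 18/(m + 7) ≤ 18/m.
We need 18/m < ε, i.e. m > 18/ε.
Take N_0 = 18/ε. If m > N_0 then |18/(m + 7)| ≤ 18/m < ε.

N_0 = 18/ε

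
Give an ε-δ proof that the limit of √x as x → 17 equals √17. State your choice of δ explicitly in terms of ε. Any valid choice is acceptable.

Let ε > 0. We want δ > 0 such that 0 < |x − 17| < δ implies |√x − √17| < ε.
Rationalise: √x − √17 = (x − 17)/(√x + √17), so |√x − √17| = |x − 17|/(√x + √17).
Restrict δ ≤ 17 so that |x − 17| < 17 forces x > 0, and then √x + √17 > √17.
Hence |√x − √17| < |x − 17|/√17, which is < ε once |x − 17| < √17·ε.
Take δ = min(17, √17·ε). If 0 < |x − 17| < δ then x > 0 and |√x − √17| < |x − 17|/√17 < ε.

δ = min(17, √17·ε)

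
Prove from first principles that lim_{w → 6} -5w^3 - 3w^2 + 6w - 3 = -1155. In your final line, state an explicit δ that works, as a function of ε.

δ = min(2, ε/776)

Fix ε > 0. We want δ > 0 such that 0 < |w − 6| < δ implies |(-5w^3 - 3w^2 + 6w - 3) + 1155| < ε.
(-5w^3 - 3w^2 + 6w - 3) + 1155 = -5w^3 - 3w^2 + 6w + 1152 = (w − 6)(-5w^2 - 33w - 192).
So |(-5w^3 - 3w^2 + 6w - 3) + 1155| = |w − 6|·|-5w^2 - 33w - 192|.
Require δ ≤ 2. Then |w − 6| < 2 gives |w| < 8, and by the triangle inequality |-5w^2 - 33w - 192| ≤ 5·8^2 + 33·8 + 192 = 776.
Hence |(-5w^3 - 3w^2 + 6w - 3) + 1155| ≤ 776|w − 6| < ε provided |w − 6| < ε/776.
Choosing δ = min(2, ε/776) ensures both conditions, hence |(-5w^3 - 3w^2 + 6w - 3) + 1155| < ε.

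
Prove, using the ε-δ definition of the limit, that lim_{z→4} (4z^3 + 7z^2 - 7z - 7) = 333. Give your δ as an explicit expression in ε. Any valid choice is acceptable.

δ = min(2, ε/367)

Fix ε > 0. We want δ > 0 such that 0 < |z − 4| < δ implies |(4z^3 + 7z^2 - 7z - 7) − 333| < ε.
(4z^3 + 7z^2 - 7z - 7) − 333 = 4z^3 + 7z^2 - 7z - 340 = (z − 4)(4z^2 + 23z + 85).
So |(4z^3 + 7z^2 - 7z - 7) − 333| = |z − 4|·|4z^2 + 23z + 85|.
Require δ ≤ 2. Then |z − 4| < 2 gives |z| < 6, and by the triangle inequality |4z^2 + 23z + 85| ≤ 4·6^2 + 23·6 + 85 = 367.
Hence |(4z^3 + 7z^2 - 7z - 7) − 333| ≤ 367|z − 4| < ε provided |z − 4| < ε/367.
Take δ = min(2, ε/367). Then 0 < |z − 4| < δ gives both |z − 4| < 2 and |z − 4| < ε/367, so |(4z^3 + 7z^2 - 7z - 7) − 333| < ε.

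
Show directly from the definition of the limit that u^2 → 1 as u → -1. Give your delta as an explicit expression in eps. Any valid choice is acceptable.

Let eps > 0 be given. We seek delta > 0 with 0 < |u + 1| < delta ⇒ |u^2 − 1| < eps.
Factor: u^2 − 1 = (u + 1)(u - 1), so |u^2 − 1| = |u + 1|·|u - 1|.
Impose delta ≤ 1 so that |u| < 2; then |u - 1| ≤ 3.
Hence |u^2 − 1| ≤ 3|u + 1|, which is < eps once |u + 1| < eps/3.
Take delta = min(1, eps/3). If 0 < |u + 1| < delta then both bounds hold and |u^2 − 1| ≤ 3|u + 1| < 3·(eps/3) = eps.

delta = min(1, eps/3)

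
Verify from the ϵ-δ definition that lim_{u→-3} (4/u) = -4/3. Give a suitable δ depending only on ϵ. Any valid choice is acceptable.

δ = min(3/2, (9/8)ϵ)

Let ϵ > 0 be given. We seek δ > 0 such that 0 < |u + 3| < δ implies |4/u + 4/3| < ϵ.
|4/u + 4/3| = 4·|-3 − u|/(3·|u|) = 4|u + 3|/(3|u|).
Require δ ≤ 3/2 so that |u| > 3 − 3/2 = 3/2, hence 3|u| > 9/2.
Then |4/u + 4/3| < 4|u + 3|/(9/2), which is < ϵ when |u + 3| < (9/8)ϵ.
Take δ = min(3/2, (9/8)ϵ). Then 0 < |u + 3| < δ gives both |u + 3| < 3/2 and |u + 3| < (9/8)ϵ, so |4/u + 4/3| < ϵ.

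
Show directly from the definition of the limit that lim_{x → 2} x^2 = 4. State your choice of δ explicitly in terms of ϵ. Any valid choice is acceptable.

δ = min(2, ϵ/6)

Fix ϵ > 0. We seek δ > 0 with 0 < |x − 2| < δ ⇒ |x^2 − 4| < ϵ.
Factor: x^2 − 4 = (x − 2)(x + 2), so |x^2 − 4| = |x − 2|·|x + 2|.
Impose δ ≤ 2 so that |x| < 4; then |x + 2| ≤ 6.
Hence |x^2 − 4| ≤ 6|x − 2|, which is < ϵ once |x − 2| < ϵ/6.
Take δ = min(2, ϵ/6). If 0 < |x − 2| < δ then both bounds hold and |x^2 − 4| ≤ 6|x − 2| < 6·(ϵ/6) = ϵ.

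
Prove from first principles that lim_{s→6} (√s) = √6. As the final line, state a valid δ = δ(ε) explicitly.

δ = min(6, √6·ε)

Let ε > 0. We want δ > 0 such that 0 < |s − 6| < δ implies |√s − √6| < ε.
Multiplying by the conjugate, |√s − √6| = |s − 6|/(√s + √6).
Restrict δ ≤ 6 so that |s − 6| < 6 forces s > 0, and then √s + √6 > √6.
Hence |√s − √6| < |s − 6|/√6, which is < ε once |s − 6| < √6·ε.
Take δ = min(6, √6·ε). If 0 < |s − 6| < δ then s > 0 and |√s − √6| < |s − 6|/√6 < ε.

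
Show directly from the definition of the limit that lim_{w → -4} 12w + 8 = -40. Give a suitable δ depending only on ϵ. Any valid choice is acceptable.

δ = ϵ/12

Let ϵ > 0 be given. We need δ > 0 so that 0 < |w + 4| < δ implies |(12w + 8) + 40| < ϵ.
Since (12w + 8) + 40 = 12(w + 4), we have |(12w + 8) + 40| = 12|w + 4|.
So 12|w + 4| < ϵ exactly when |w + 4| < ϵ/12.
Choosing δ = ϵ/12 gives |(12w + 8) + 40| = 12|w + 4| < ϵ whenever |w + 4| < δ.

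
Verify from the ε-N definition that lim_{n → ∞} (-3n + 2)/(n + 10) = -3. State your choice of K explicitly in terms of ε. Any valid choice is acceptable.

K = 32/ε

Let ε > 0. For n ≥ 1, |(-3n + 2)/(n + 10) + 3| = |32|/((n + 10)) = 32/((n + 10)).
Since n + 10 ≥ n for n ≥ 1, this is ≤ 32/(n) = 32/n.
So |(-3n + 2)/(n + 10) + 3| < ε whenever n > 32/ε.
Take K = 32/ε. If n > K then |(-3n + 2)/(n + 10) + 3| ≤ 32/n < ε.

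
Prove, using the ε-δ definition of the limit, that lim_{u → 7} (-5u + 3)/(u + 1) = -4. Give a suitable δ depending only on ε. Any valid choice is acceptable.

δ = min(4, 4ε)

Let ε > 0 be given. We want δ > 0 with 0 < |u − 7| < δ ⇒ |(-5u + 3)/(u + 1) + 4| < ε.
Combining over a common denominator, (-5u + 3)/(u + 1) + 4 = [(-5u + 3)·8 − (-32)·(u + 1)] / [8·(u + 1)] = -8(u − 7) / (8(u + 1)).
So |(-5u + 3)/(u + 1) + 4| = 8|u − 7| / (8·|u + 1|).
Restrict δ ≤ 4. Then |u − 7| < 4 gives |u + 1| = |(u − 7) + 8| ≥ 8 − 4 = 4.
Hence |(-5u + 3)/(u + 1) + 4| < 8|u − 7|/(8·4) = (1/4)|u − 7|, which is < ε once |u − 7| < 4ε.
Take δ = min(4, 4ε). Then 0 < |u − 7| < δ forces both bounds, so |(-5u + 3)/(u + 1) + 4| < ε.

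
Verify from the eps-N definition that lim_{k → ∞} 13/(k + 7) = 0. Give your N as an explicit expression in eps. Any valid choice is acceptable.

Suppose eps > 0. For k ≥ 1, |13/(k + 7) − 0| = 13/(k + 7) ≤ 13/k.
We need 13/k < eps, i.e. k > 13/eps.
Take N = 13/eps. If k > N then |13/(k + 7)| ≤ 13/k < eps.

N = 13/eps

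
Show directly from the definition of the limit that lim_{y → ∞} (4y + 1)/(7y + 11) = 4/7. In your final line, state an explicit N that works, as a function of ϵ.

Fix ϵ > 0. We seek N > 0 such that y > N implies |(4y + 1)/(7y + 11) − (4/7)| < ϵ.
(4y + 1)/(7y + 11) − (4/7) = (7(4y + 1) − 4(7y + 11)) / (7(7y + 11)) = -37/(7(7y + 11)).
For y > 0 we have 7y + 11 > 7y, so |(4y + 1)/(7y + 11) − (4/7)| = 37/(7(7y + 11)) < 37/(7·7y) = (37/49)/y.
Thus |(4y + 1)/(7y + 11) − (4/7)| < ϵ whenever y > (37/49)/ϵ.
Take N = (37/49)/ϵ. If y > N then |(4y + 1)/(7y + 11) − (4/7)| < (37/49)/y < ϵ.

N = (37/49)/ϵ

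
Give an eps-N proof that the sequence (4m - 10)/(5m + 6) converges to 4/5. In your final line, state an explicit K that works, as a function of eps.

K = (74/25)/eps

Let eps > 0. For m ≥ 1, |(4m - 10)/(5m + 6) − (4/5)| = |-74|/(5(5m + 6)) = 74/(5(5m + 6)).
Since 5m + 6 ≥ 5m for m ≥ 1, this is ≤ 74/(5·5m) = (74/25)/m.
So |(4m - 10)/(5m + 6) − (4/5)| < eps whenever m > (74/25)/eps.
Take K = (74/25)/eps. If m > K then |(4m - 10)/(5m + 6) − (4/5)| ≤ (74/25)/m < eps.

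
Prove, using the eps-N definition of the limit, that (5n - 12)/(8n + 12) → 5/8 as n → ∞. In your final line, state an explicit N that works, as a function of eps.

N = (39/16)/eps

Fix eps > 0. For n ≥ 1, |(5n - 12)/(8n + 12) − (5/8)| = |-156|/(8(8n + 12)) = 156/(8(8n + 12)).
Since 8n + 12 ≥ 8n for n ≥ 1, this is ≤ 156/(8·8n) = (39/16)/n.
So |(5n - 12)/(8n + 12) − (5/8)| < eps whenever n > (39/16)/eps.
Take N = (39/16)/eps. If n > N then |(5n - 12)/(8n + 12) − (5/8)| ≤ (39/16)/n < eps.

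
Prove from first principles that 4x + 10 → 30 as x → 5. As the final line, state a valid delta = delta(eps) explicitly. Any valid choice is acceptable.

delta = eps/4

Suppose eps > 0. We need delta > 0 so that 0 < |x − 5| < delta implies |(4x + 10) − 30| < eps.
|(4x + 10) − 30| = |4x - 20| = 4|x − 5|.
So 4|x − 5| < eps exactly when |x − 5| < eps/4.
Choosing delta = eps/4 gives |(4x + 10) − 30| = 4|x − 5| < eps whenever |x − 5| < delta.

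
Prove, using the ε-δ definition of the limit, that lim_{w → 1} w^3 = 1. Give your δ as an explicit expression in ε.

δ = min(1, ε/7)

Let ε > 0. We seek δ > 0 with 0 < |w − 1| < δ ⇒ |w^3 − 1| < ε.
Factor: w^3 − 1 = (w − 1)(w^2 + w + 1), so |w^3 − 1| = |w − 1|·|w^2 + w + 1|.
Impose δ ≤ 1 so that |w| < 2; then |w^2 + w + 1| ≤ 7.
Hence |w^3 − 1| ≤ 7|w − 1|, which is < ε once |w − 1| < ε/7.
Take δ = min(1, ε/7). If 0 < |w − 1| < δ then both bounds hold and |w^3 − 1| ≤ 7|w − 1| < 7·(ε/7) = ε.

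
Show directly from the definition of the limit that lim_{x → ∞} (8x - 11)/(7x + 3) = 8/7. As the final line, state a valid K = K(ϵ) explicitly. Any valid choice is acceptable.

K = (101/49)/ϵ

Let ϵ > 0. We seek K > 0 such that x > K implies |(8x - 11)/(7x + 3) − (8/7)| < ϵ.
(8x - 11)/(7x + 3) − (8/7) = (7(8x - 11) − 8(7x + 3)) / (7(7x + 3)) = -101/(7(7x + 3)).
For x > 0 we have 7x + 3 > 7x, so |(8x - 11)/(7x + 3) − (8/7)| = 101/(7(7x + 3)) < 101/(7·7x) = (101/49)/x.
Thus |(8x - 11)/(7x + 3) − (8/7)| < ϵ whenever x > (101/49)/ϵ.
Take K = (101/49)/ϵ. If x > K then |(8x - 11)/(7x + 3) − (8/7)| < (101/49)/x < ϵ.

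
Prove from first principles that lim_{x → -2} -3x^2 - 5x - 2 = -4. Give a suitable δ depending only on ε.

δ = min(2, ε/13)

Suppose ε > 0. We want δ > 0 such that 0 < |x + 2| < δ implies |(-3x^2 - 5x - 2) + 4| < ε.
(-3x^2 - 5x - 2) + 4 = -3x^2 - 5x + 2 = (x + 2)(-3x + 1).
So |(-3x^2 - 5x - 2) + 4| = |x + 2|·|-3x + 1|.
Assume first that |x + 2| < 2, so |x| < 4. Then |-3x + 1| ≤ 3·4 + 1 = 13.
Hence |(-3x^2 - 5x - 2) + 4| ≤ 13|x + 2| < ε provided |x + 2| < ε/13.
Take δ = min(2, ε/13). Then 0 < |x + 2| < δ gives both |x + 2| < 2 and |x + 2| < ε/13, so |(-3x^2 - 5x - 2) + 4| < ε.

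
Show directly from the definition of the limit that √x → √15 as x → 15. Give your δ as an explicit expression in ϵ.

Fix ϵ > 0. We want δ > 0 such that 0 < |x − 15| < δ implies |√x − √15| < ϵ.
Rationalise: √x − √15 = (x − 15)/(√x + √15), so |√x − √15| = |x − 15|/(√x + √15).
Restrict δ ≤ 15 so that |x − 15| < 15 forces x > 0, and then √x + √15 > √15.
Hence |√x − √15| < |x − 15|/√15, which is < ϵ once |x − 15| < √15·ϵ.
Take δ = min(15, √15·ϵ). If 0 < |x − 15| < δ then x > 0 and |√x − √15| < |x − 15|/√15 < ϵ.

δ = min(15, √15·ϵ)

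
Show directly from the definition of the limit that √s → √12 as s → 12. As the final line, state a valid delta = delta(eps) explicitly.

Suppose eps > 0. We want delta > 0 such that 0 < |s − 12| < delta implies |√s − √12| < eps.
Multiplying by the conjugate, |√s − √12| = |s − 12|/(√s + √12).
Restrict delta ≤ 12 so that |s − 12| < 12 forces s > 0, and then √s + √12 > √12.
Hence |√s − √12| < |s − 12|/√12, which is < eps once |s − 12| < √12·eps.
Take delta = min(12, √12·eps). If 0 < |s − 12| < delta then s > 0 and |√s − √12| < |s − 12|/√12 < eps.

delta = min(12, √12·eps)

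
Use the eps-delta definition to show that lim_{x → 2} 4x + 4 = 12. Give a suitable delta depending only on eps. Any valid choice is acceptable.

delta = eps/4

Fix eps > 0. We need delta > 0 so that 0 < |x − 2| < delta implies |(4x + 4) − 12| < eps.
|(4x + 4) − 12| = |4x - 8| = 4|x − 2|.
Thus it suffices that |x − 2| < eps/4.
Take delta = eps/4. If 0 < |x − 2| < delta then |(4x + 4) − 12| = 4|x − 2| < 4·(eps/4) = eps.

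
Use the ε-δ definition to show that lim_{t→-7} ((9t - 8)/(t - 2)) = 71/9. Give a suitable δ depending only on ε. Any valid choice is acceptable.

Let ε > 0 be given. We want δ > 0 with 0 < |t + 7| < δ ⇒ |(9t - 8)/(t - 2) − (71/9)| < ε.
Combining over a common denominator, (9t - 8)/(t - 2) − (71/9) = [(9t - 8)·(-9) − (-71)·(t - 2)] / [(-9)·(t - 2)] = -10(t + 7) / ((-9)(t - 2)).
So |(9t - 8)/(t - 2) − (71/9)| = 10|t + 7| / (9·|t − 2|).
Require δ ≤ 9/2, so |t − 2| ≥ |-9| − |t + 7| > 9 − 9/2 = 9/2.
Hence |(9t - 8)/(t - 2) − (71/9)| < 10|t + 7|/(9·(9/2)) = (20/81)|t + 7|, which is < ε once |t + 7| < (81/20)ε.
Take δ = min(9/2, (81/20)ε). Then 0 < |t + 7| < δ forces both bounds, so |(9t - 8)/(t - 2) − (71/9)| < ε.

δ = min(9/2, (81/20)ε)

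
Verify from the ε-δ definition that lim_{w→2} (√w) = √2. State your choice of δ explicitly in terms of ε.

Let ε > 0. We want δ > 0 such that 0 < |w − 2| < δ implies |√w − √2| < ε.
Multiplying by the conjugate, |√w − √2| = |w − 2|/(√w + √2).
Restrict δ ≤ 2 so that |w − 2| < 2 forces w > 0, and then √w + √2 > √2.
Hence |√w − √2| < |w − 2|/√2, which is < ε once |w − 2| < √2·ε.
Take δ = min(2, √2·ε). If 0 < |w − 2| < δ then w > 0 and |√w − √2| < |w − 2|/√2 < ε.

δ = min(2, √2·ε)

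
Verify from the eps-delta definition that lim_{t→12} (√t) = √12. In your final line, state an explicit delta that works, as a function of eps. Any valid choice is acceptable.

delta = min(12, √12·eps)

Let eps > 0 be given. We want delta > 0 such that 0 < |t − 12| < delta implies |√t − √12| < eps.
Rationalise: √t − √12 = (t − 12)/(√t + √12), so |√t − √12| = |t − 12|/(√t + √12).
Restrict delta ≤ 12 so that |t − 12| < 12 forces t > 0, and then √t + √12 > √12.
Hence |√t − √12| < |t − 12|/√12, which is < eps once |t − 12| < √12·eps.
Take delta = min(12, √12·eps). If 0 < |t − 12| < delta then t > 0 and |√t − √12| < |t − 12|/√12 < eps.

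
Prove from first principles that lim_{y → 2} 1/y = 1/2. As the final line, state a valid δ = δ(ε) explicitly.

Fix ε > 0. We seek δ > 0 such that 0 < |y − 2| < δ implies |1/y − (1/2)| < ε.
|1/y − (1/2)| = |2 − y|/(2·|y|) = |y − 2|/(2|y|).
Restrict δ ≤ 1. Then |y − 2| < 1 gives |y| > 1, so 2|y| > 2.
Then |1/y − (1/2)| < |y − 2|/2, which is < ε when |y − 2| < 2ε.
Take δ = min(1, 2ε). Then 0 < |y − 2| < δ gives both |y − 2| < 1 and |y − 2| < 2ε, so |1/y − (1/2)| < ε.

δ = min(1, 2ε)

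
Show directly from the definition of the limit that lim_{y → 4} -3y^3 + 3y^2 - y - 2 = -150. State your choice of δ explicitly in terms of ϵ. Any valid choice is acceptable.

δ = min(1, ϵ/157)

Fix ϵ > 0. We want δ > 0 such that 0 < |y − 4| < δ implies |(-3y^3 + 3y^2 - y - 2) + 150| < ϵ.
(-3y^3 + 3y^2 - y - 2) + 150 = -3y^3 + 3y^2 - y + 148 = (y − 4)(-3y^2 - 9y - 37).
So |(-3y^3 + 3y^2 - y - 2) + 150| = |y − 4|·|-3y^2 - 9y - 37|.
Require δ ≤ 1. Then |y − 4| < 1 gives |y| < 5, and by the triangle inequality |-3y^2 - 9y - 37| ≤ 3·5^2 + 9·5 + 37 = 157.
Hence |(-3y^3 + 3y^2 - y - 2) + 150| ≤ 157|y − 4| < ϵ provided |y − 4| < ϵ/157.
Choosing δ = min(1, ϵ/157) ensures both conditions, hence |(-3y^3 + 3y^2 - y - 2) + 150| < ϵ.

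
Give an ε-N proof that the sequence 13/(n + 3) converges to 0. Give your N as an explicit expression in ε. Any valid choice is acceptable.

N = 13/ε

Let ε > 0. For n ≥ 1, |13/(n + 3) − 0| = 13/(n + 3) ≤ 13/n.
We need 13/n < ε, i.e. n > 13/ε.
Take N = 13/ε. If n > N then |13/(n + 3)| ≤ 13/n < ε.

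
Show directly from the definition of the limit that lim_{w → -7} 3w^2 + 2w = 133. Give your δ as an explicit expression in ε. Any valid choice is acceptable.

δ = min(1, ε/43)

Suppose ε > 0. We want δ > 0 such that 0 < |w + 7| < δ implies |(3w^2 + 2w) − 133| < ε.
(3w^2 + 2w) − 133 = 3w^2 + 2w - 133 = (w + 7)(3w - 19).
So |(3w^2 + 2w) − 133| = |w + 7|·|3w - 19|.
Assume first that |w + 7| < 1, so |w| < 8. Then |3w - 19| ≤ 3·8 + 19 = 43.
Hence |(3w^2 + 2w) − 133| ≤ 43|w + 7| < ε provided |w + 7| < ε/43.
Choosing δ = min(1, ε/43) ensures both conditions, hence |(3w^2 + 2w) − 133| < ε.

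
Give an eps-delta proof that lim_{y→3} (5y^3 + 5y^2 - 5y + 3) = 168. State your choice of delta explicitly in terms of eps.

delta = min(1, eps/215)

Let eps > 0. We want delta > 0 such that 0 < |y − 3| < delta implies |(5y^3 + 5y^2 - 5y + 3) − 168| < eps.
(5y^3 + 5y^2 - 5y + 3) − 168 = 5y^3 + 5y^2 - 5y - 165 = (y − 3)(5y^2 + 20y + 55).
So |(5y^3 + 5y^2 - 5y + 3) − 168| = |y − 3|·|5y^2 + 20y + 55|.
Require delta ≤ 1. Then |y − 3| < 1 gives |y| < 4, and by the triangle inequality |5y^2 + 20y + 55| ≤ 5·4^2 + 20·4 + 55 = 215.
Hence |(5y^3 + 5y^2 - 5y + 3) − 168| ≤ 215|y − 3| < eps provided |y − 3| < eps/215.
Choosing delta = min(1, eps/215) ensures both conditions, hence |(5y^3 + 5y^2 - 5y + 3) − 168| < eps.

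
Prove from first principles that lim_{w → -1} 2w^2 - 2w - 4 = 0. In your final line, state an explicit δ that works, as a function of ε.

δ = min(1, ε/8)

Let ε > 0 be given. We want δ > 0 such that 0 < |w + 1| < δ implies |(2w^2 - 2w - 4)| < ε.
(2w^2 - 2w - 4) = 2w^2 - 2w - 4 = (w + 1)(2w - 4).
So |(2w^2 - 2w - 4)| = |w + 1|·|2w - 4|.
Assume first that |w + 1| < 1, so |w| < 2. Then |2w - 4| ≤ 2·2 + 4 = 8.
Hence |(2w^2 - 2w - 4)| ≤ 8|w + 1| < ε provided |w + 1| < ε/8.
Choosing δ = min(1, ε/8) ensures both conditions, hence |(2w^2 - 2w - 4)| < ε.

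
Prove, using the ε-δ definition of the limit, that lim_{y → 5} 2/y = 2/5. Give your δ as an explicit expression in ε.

Suppose ε > 0. We seek δ > 0 such that 0 < |y − 5| < δ implies |2/y − (2/5)| < ε.
|2/y − (2/5)| = 2·|5 − y|/(5·|y|) = 2|y − 5|/(5|y|).
Restrict δ ≤ 5/2. Then |y − 5| < 5/2 gives |y| > 5/2, so 5|y| > 25/2.
Then |2/y − (2/5)| < 2|y − 5|/(25/2), which is < ε when |y − 5| < (25/4)ε.
Take δ = min(5/2, (25/4)ε). Then 0 < |y − 5| < δ gives both |y − 5| < 5/2 and |y − 5| < (25/4)ε, so |2/y − (2/5)| < ε.

δ = min(5/2, (25/4)ε)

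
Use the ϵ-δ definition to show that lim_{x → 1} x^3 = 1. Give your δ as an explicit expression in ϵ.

δ = min(2, ϵ/13)

Suppose ϵ > 0. We seek δ > 0 with 0 < |x − 1| < δ ⇒ |x^3 − 1| < ϵ.
Factor: x^3 − 1 = (x − 1)(x^2 + x + 1), so |x^3 − 1| = |x − 1|·|x^2 + x + 1|.
Impose δ ≤ 2 so that |x| < 3; then |x^2 + x + 1| ≤ 13.
Hence |x^3 − 1| ≤ 13|x − 1|, which is < ϵ once |x − 1| < ϵ/13.
Take δ = min(2, ϵ/13). If 0 < |x − 1| < δ then both bounds hold and |x^3 − 1| ≤ 13|x − 1| < 13·(ϵ/13) = ϵ.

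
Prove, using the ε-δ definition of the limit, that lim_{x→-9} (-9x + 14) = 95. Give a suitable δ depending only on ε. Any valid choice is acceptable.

Suppose ε > 0. We need δ > 0 so that 0 < |x + 9| < δ implies |(-9x + 14) − 95| < ε.
|(-9x + 14) − 95| = |-9x - 81| = 9|x + 9|.
Thus it suffices that |x + 9| < ε/9.
Choosing δ = ε/9 gives |(-9x + 14) − 95| = 9|x + 9| < ε whenever |x + 9| < δ.

δ = ε/9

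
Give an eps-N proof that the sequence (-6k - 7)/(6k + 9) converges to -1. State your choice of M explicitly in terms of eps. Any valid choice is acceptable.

Fix eps > 0. For k ≥ 1, |(-6k - 7)/(6k + 9) + 1| = |12|/(6(6k + 9)) = 12/(6(6k + 9)).
Since 6k + 9 ≥ 6k for k ≥ 1, this is ≤ 12/(6·6k) = (1/3)/k.
So |(-6k - 7)/(6k + 9) + 1| < eps whenever k > (1/3)/eps.
Take M = (1/3)/eps. If k > M then |(-6k - 7)/(6k + 9) + 1| ≤ (1/3)/k < eps.

M = (1/3)/eps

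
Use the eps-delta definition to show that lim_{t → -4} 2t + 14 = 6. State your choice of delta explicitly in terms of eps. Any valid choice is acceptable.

Fix eps > 0. We need delta > 0 so that 0 < |t + 4| < delta implies |(2t + 14) − 6| < eps.
Since (2t + 14) − 6 = 2(t + 4), we have |(2t + 14) − 6| = 2|t + 4|.
Thus it suffices that |t + 4| < eps/2.
Take delta = eps/2. If 0 < |t + 4| < delta then |(2t + 14) − 6| = 2|t + 4| < 2·(eps/2) = eps.

delta = eps/2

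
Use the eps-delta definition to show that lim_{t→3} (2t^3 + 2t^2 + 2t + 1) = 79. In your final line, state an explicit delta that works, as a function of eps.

delta = min(2, eps/116)

Let eps > 0. We want delta > 0 such that 0 < |t − 3| < delta implies |(2t^3 + 2t^2 + 2t + 1) − 79| < eps.
(2t^3 + 2t^2 + 2t + 1) − 79 = 2t^3 + 2t^2 + 2t - 78 = (t − 3)(2t^2 + 8t + 26).
So |(2t^3 + 2t^2 + 2t + 1) − 79| = |t − 3|·|2t^2 + 8t + 26|.
Require delta ≤ 2. Then |t − 3| < 2 gives |t| < 5, and by the triangle inequality |2t^2 + 8t + 26| ≤ 2·5^2 + 8·5 + 26 = 116.
Hence |(2t^3 + 2t^2 + 2t + 1) − 79| ≤ 116|t − 3| < eps provided |t − 3| < eps/116.
Choosing delta = min(2, eps/116) ensures both conditions, hence |(2t^3 + 2t^2 + 2t + 1) − 79| < eps.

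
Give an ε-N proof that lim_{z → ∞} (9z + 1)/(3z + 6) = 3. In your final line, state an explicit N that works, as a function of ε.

Fix ε > 0. We seek N > 0 such that z > N implies |(9z + 1)/(3z + 6) − 3| < ε.
(9z + 1)/(3z + 6) − 3 = (3(9z + 1) − 9(3z + 6)) / (3(3z + 6)) = -51/(3(3z + 6)).
For z > 0 we have 3z + 6 > 3z, so |(9z + 1)/(3z + 6) − 3| = 51/(3(3z + 6)) < 51/(3·3z) = (17/3)/z.
Thus |(9z + 1)/(3z + 6) − 3| < ε whenever z > (17/3)/ε.
Take N = (17/3)/ε. If z > N then |(9z + 1)/(3z + 6) − 3| < (17/3)/z < ε.

N = (17/3)/ε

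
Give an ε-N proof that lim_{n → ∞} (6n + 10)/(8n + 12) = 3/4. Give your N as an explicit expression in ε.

N = (1/8)/ε

Suppose ε > 0. For n ≥ 1, |(6n + 10)/(8n + 12) − (3/4)| = |8|/(8(8n + 12)) = 8/(8(8n + 12)).
Since 8n + 12 ≥ 8n for n ≥ 1, this is ≤ 8/(8·8n) = (1/8)/n.
So |(6n + 10)/(8n + 12) − (3/4)| < ε whenever n > (1/8)/ε.
Take N = (1/8)/ε. If n > N then |(6n + 10)/(8n + 12) − (3/4)| ≤ (1/8)/n < ε.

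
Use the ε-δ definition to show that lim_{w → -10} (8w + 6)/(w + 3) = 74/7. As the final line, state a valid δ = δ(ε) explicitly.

δ = min(7/2, (49/36)ε)

Fix ε > 0. We want δ > 0 with 0 < |w + 10| < δ ⇒ |(8w + 6)/(w + 3) − (74/7)| < ε.
Combining over a common denominator, (8w + 6)/(w + 3) − (74/7) = [(8w + 6)·(-7) − (-74)·(w + 3)] / [(-7)·(w + 3)] = 18(w + 10) / ((-7)(w + 3)).
So |(8w + 6)/(w + 3) − (74/7)| = 18|w + 10| / (7·|w + 3|).
Restrict δ ≤ 7/2. Then |w + 10| < 7/2 gives |w + 3| = |(w + 10) + (-7)| ≥ 7 − 7/2 = 7/2.
Hence |(8w + 6)/(w + 3) − (74/7)| < 18|w + 10|/(7·(7/2)) = (36/49)|w + 10|, which is < ε once |w + 10| < (49/36)ε.
Take δ = min(7/2, (49/36)ε). Then 0 < |w + 10| < δ forces both bounds, so |(8w + 6)/(w + 3) − (74/7)| < ε.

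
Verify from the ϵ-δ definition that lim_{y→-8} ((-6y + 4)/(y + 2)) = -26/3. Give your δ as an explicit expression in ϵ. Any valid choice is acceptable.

δ = min(3, (9/8)ϵ)

Fix ϵ > 0. We want δ > 0 with 0 < |y + 8| < δ ⇒ |(-6y + 4)/(y + 2) + 26/3| < ϵ.
Combining over a common denominator, (-6y + 4)/(y + 2) + 26/3 = [(-6y + 4)·(-6) − 52·(y + 2)] / [(-6)·(y + 2)] = -16(y + 8) / ((-6)(y + 2)).
So |(-6y + 4)/(y + 2) + 26/3| = 16|y + 8| / (6·|y + 2|).
Require δ ≤ 3, so |y + 2| ≥ |-6| − |y + 8| > 6 − 3 = 3.
Hence |(-6y + 4)/(y + 2) + 26/3| < 16|y + 8|/(6·3) = (8/9)|y + 8|, which is < ϵ once |y + 8| < (9/8)ϵ.
Take δ = min(3, (9/8)ϵ). Then 0 < |y + 8| < δ forces both bounds, so |(-6y + 4)/(y + 2) + 26/3| < ϵ.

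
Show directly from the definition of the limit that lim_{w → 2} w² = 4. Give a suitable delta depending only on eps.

delta = min(2, eps/6)

Let eps > 0 be given. We seek delta > 0 with 0 < |w − 2| < delta ⇒ |w² − 4| < eps.
Factor: w² − 4 = (w − 2)(w + 2), so |w² − 4| = |w − 2|·|w + 2|.
Restrict delta ≤ 2. Then |w − 2| < 2 gives |w| < 4, so by the triangle inequality |w + 2| ≤ 4 + 2 = 6.
Hence |w² − 4| ≤ 6|w − 2|, which is < eps once |w − 2| < eps/6.
Take delta = min(2, eps/6). If 0 < |w − 2| < delta then both bounds hold and |w² − 4| ≤ 6|w − 2| < 6·(eps/6) = eps.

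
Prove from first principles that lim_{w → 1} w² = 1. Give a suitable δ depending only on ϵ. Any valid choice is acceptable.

Suppose ϵ > 0. We seek δ > 0 with 0 < |w − 1| < δ ⇒ |w² − 1| < ϵ.
Factor: w² − 1 = (w − 1)(w + 1), so |w² − 1| = |w − 1|·|w + 1|.
Restrict δ ≤ 2. Then |w − 1| < 2 gives |w| < 3, so by the triangle inequality |w + 1| ≤ 3 + 1 = 4.
Hence |w² − 1| ≤ 4|w − 1|, which is < ϵ once |w − 1| < ϵ/4.
Take δ = min(2, ϵ/4). If 0 < |w − 1| < δ then both bounds hold and |w² − 1| ≤ 4|w − 1| < 4·(ϵ/4) = ϵ.

δ = min(2, ϵ/4)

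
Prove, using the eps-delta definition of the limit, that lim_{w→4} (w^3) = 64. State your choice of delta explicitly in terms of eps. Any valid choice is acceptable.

delta = min(2, eps/76)

Suppose eps > 0. We seek delta > 0 with 0 < |w − 4| < delta ⇒ |w^3 − 64| < eps.
Factor: w^3 − 64 = (w − 4)(w^2 + 4w + 16), so |w^3 − 64| = |w − 4|·|w^2 + 4w + 16|.
Impose delta ≤ 2 so that |w| < 6; then |w^2 + 4w + 16| ≤ 76.
Hence |w^3 − 64| ≤ 76|w − 4|, which is < eps once |w − 4| < eps/76.
Take delta = min(2, eps/76). If 0 < |w − 4| < delta then both bounds hold and |w^3 − 64| ≤ 76|w − 4| < 76·(eps/76) = eps.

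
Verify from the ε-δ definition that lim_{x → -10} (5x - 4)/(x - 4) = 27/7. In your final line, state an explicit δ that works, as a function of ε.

δ = min(7, (49/8)ε)

Suppose ε > 0. We want δ > 0 with 0 < |x + 10| < δ ⇒ |(5x - 4)/(x - 4) − (27/7)| < ε.
Combining over a common denominator, (5x - 4)/(x - 4) − (27/7) = [(5x - 4)·(-14) − (-54)·(x - 4)] / [(-14)·(x - 4)] = -16(x + 10) / ((-14)(x - 4)).
So |(5x - 4)/(x - 4) − (27/7)| = 16|x + 10| / (14·|x − 4|).
Restrict δ ≤ 7. Then |x + 10| < 7 gives |x − 4| = |(x + 10) + (-14)| ≥ 14 − 7 = 7.
Hence |(5x - 4)/(x - 4) − (27/7)| < 16|x + 10|/(14·7) = (8/49)|x + 10|, which is < ε once |x + 10| < (49/8)ε.
Take δ = min(7, (49/8)ε). Then 0 < |x + 10| < δ forces both bounds, so |(5x - 4)/(x - 4) − (27/7)| < ε.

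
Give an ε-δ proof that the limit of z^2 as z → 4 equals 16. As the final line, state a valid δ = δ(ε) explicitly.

δ = min(2, ε/10)

Let ε > 0 be given. We seek δ > 0 with 0 < |z − 4| < δ ⇒ |z^2 − 16| < ε.
Factor: z^2 − 16 = (z − 4)(z + 4), so |z^2 − 16| = |z − 4|·|z + 4|.
Restrict δ ≤ 2. Then |z − 4| < 2 gives |z| < 6, so by the triangle inequality |z + 4| ≤ 6 + 4 = 10.
Hence |z^2 − 16| ≤ 10|z − 4|, which is < ε once |z − 4| < ε/10.
Take δ = min(2, ε/10). If 0 < |z − 4| < δ then both bounds hold and |z^2 − 16| ≤ 10|z − 4| < 10·(ε/10) = ε.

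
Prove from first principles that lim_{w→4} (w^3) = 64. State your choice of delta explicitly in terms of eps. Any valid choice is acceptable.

delta = min(1, eps/61)

Suppose eps > 0. We seek delta > 0 with 0 < |w − 4| < delta ⇒ |w^3 − 64| < eps.
Factor: w^3 − 64 = (w − 4)(w^2 + 4w + 16), so |w^3 − 64| = |w − 4|·|w^2 + 4w + 16|.
Impose delta ≤ 1 so that |w| < 5; then |w^2 + 4w + 16| ≤ 61.
Hence |w^3 − 64| ≤ 61|w − 4|, which is < eps once |w − 4| < eps/61.
Take delta = min(1, eps/61). If 0 < |w − 4| < delta then both bounds hold and |w^3 − 64| ≤ 61|w − 4| < 61·(eps/61) = eps.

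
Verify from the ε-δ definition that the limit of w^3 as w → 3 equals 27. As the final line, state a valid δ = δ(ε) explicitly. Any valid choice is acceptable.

Fix ε > 0. We seek δ > 0 with 0 < |w − 3| < δ ⇒ |w^3 − 27| < ε.
Factor: w^3 − 27 = (w − 3)(w^2 + 3w + 9), so |w^3 − 27| = |w − 3|·|w^2 + 3w + 9|.
Impose δ ≤ 1 so that |w| < 4; then |w^2 + 3w + 9| ≤ 37.
Hence |w^3 − 27| ≤ 37|w − 3|, which is < ε once |w − 3| < ε/37.
Take δ = min(1, ε/37). If 0 < |w − 3| < δ then both bounds hold and |w^3 − 27| ≤ 37|w − 3| < 37·(ε/37) = ε.

δ = min(1, ε/37)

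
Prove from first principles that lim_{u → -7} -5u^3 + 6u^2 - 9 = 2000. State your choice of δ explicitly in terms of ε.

δ = min(1, ε/935)

Let ε > 0 be given. We want δ > 0 such that 0 < |u + 7| < δ implies |(-5u^3 + 6u^2 - 9) − 2000| < ε.
(-5u^3 + 6u^2 - 9) − 2000 = -5u^3 + 6u^2 - 2009 = (u + 7)(-5u^2 + 41u - 287).
So |(-5u^3 + 6u^2 - 9) − 2000| = |u + 7|·|-5u^2 + 41u - 287|.
Require δ ≤ 1. Then |u + 7| < 1 gives |u| < 8, and by the triangle inequality |-5u^2 + 41u - 287| ≤ 5·8^2 + 41·8 + 287 = 935.
Hence |(-5u^3 + 6u^2 - 9) − 2000| ≤ 935|u + 7| < ε provided |u + 7| < ε/935.
Choosing δ = min(1, ε/935) ensures both conditions, hence |(-5u^3 + 6u^2 - 9) − 2000| < ε.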